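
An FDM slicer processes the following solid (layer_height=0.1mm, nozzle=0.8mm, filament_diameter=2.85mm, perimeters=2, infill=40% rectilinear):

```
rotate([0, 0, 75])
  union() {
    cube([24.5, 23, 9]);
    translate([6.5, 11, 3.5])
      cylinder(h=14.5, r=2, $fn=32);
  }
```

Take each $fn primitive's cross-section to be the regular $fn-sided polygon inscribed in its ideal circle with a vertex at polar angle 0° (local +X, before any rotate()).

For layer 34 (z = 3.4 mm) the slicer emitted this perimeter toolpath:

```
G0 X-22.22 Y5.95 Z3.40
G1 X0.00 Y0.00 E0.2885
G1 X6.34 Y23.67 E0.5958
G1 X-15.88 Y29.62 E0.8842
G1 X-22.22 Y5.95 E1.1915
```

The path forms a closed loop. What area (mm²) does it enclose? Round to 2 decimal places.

563.67 mm²

Apply the shoelace formula to the sequence of (X, Y) vertices; enclosed area = 563.67 mm².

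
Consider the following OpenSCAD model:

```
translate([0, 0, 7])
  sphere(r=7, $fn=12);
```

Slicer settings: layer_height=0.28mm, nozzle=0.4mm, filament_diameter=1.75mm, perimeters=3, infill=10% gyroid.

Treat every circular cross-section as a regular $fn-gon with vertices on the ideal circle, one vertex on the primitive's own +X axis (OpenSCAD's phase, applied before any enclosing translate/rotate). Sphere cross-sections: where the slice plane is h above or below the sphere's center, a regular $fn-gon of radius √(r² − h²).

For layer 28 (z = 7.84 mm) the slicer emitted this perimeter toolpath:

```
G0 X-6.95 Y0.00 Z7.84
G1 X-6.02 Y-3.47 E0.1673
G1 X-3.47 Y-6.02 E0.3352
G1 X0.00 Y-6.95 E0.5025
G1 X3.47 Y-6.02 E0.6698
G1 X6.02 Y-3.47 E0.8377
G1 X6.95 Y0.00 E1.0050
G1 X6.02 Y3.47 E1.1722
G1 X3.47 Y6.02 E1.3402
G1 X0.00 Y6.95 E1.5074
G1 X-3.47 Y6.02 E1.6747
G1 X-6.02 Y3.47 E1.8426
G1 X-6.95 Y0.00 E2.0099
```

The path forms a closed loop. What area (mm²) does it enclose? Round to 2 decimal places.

Apply the shoelace formula to the sequence of (X, Y) vertices; enclosed area = 144.87 mm².

144.87 mm²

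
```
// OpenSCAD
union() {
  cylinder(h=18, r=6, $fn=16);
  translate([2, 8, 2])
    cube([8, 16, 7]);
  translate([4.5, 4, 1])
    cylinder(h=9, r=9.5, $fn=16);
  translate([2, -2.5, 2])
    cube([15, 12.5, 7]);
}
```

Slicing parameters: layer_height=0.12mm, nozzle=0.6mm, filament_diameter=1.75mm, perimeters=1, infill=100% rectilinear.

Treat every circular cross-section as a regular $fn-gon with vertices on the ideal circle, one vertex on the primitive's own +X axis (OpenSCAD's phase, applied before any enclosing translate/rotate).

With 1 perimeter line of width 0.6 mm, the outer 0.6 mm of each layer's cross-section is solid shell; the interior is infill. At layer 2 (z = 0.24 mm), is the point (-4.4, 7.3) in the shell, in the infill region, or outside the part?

At z = 0.24 mm: the r=6 cylinder gives a regular 16-gon of circumradius 6 (constant along its height); the cube at (2, 8) is absent (z outside [2, 9]); the cylinder at (4.5, 4) is absent (z outside [1, 10]); the cube at (2, -2.5) is not intersected at this z (z outside [2, 9]); Merging all regions: only the r=6 cylinder is present, so the union is just that shape — 1 connected region. Overall, the cross-section is a single solid region. The nearest boundary edge runs (-2.30, 5.54)→(-4.24, 4.24); distance from the point to it = 2.63 mm. The point is not inside any of the regions above, so it lies outside the cross-section (2.63 mm from the nearest boundary).

outside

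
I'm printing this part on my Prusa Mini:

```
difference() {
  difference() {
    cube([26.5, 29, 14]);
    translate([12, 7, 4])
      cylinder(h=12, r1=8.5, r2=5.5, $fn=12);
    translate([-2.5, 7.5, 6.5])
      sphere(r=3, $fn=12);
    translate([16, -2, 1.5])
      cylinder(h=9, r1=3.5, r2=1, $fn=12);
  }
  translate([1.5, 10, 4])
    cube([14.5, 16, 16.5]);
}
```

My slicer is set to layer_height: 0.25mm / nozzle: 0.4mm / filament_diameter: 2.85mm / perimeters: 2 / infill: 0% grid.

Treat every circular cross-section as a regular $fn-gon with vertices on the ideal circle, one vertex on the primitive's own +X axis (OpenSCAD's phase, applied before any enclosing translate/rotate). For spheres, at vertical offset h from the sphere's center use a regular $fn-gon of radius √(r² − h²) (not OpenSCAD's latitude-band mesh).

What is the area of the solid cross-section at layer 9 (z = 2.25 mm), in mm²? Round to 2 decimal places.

At z = 2.25 mm: the cube is present — its section is the full 26.5×29 rectangle (area 768.50 mm²); the cone at (12, 7) does not reach this height (z outside [4, 16]); the sphere at (-2.5, 7.5) is absent (|z−center|=4.250 > r=3); the cone at (16, -2) (r1=3.5→r2=1) has section circumradius 3.292 here — a regular 12-gon (area = (12/2)·3.292²·sin(360°/12) = 32.51 mm²); Taking the first minus the rest: starting from the 26.5×29 cube (768.50 mm²), the cone at (16, -2) partially overlaps it — only the 4.25 mm² overlap (of its 32.51 mm²) is removed, clipping the outline — area = 764.25 mm²; the cube at (1.5, 10) is not intersected at this z (z outside [4, 20.5]); Taking the first minus the rest: none of the subtracted shapes is present at this height, so the result so far is unchanged — area = 764.25 mm². Overall, the cross-section is a single solid region. Net area = 764.25 mm².

764.25 mm²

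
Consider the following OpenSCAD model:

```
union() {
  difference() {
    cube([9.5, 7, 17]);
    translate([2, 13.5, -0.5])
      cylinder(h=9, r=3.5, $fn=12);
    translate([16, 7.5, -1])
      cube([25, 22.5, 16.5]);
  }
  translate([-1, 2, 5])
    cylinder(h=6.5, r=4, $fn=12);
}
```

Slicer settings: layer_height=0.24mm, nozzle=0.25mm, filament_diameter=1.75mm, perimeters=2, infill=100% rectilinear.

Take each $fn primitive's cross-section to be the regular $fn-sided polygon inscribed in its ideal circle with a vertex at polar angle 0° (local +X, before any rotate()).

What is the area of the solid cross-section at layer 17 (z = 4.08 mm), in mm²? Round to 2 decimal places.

66.50 mm²

At z = 4.08 mm: the cube is present — its section is the full 9.5×7 rectangle (area 66.50 mm²); the cylinder at (2, 13.5): section is a regular 12-gon, circumradius r=3.5 (area = (12/2)·3.500²·sin(360°/12) = 36.75 mm²); the cube at (16, 7.5) is present — its section is the full 25×22.5 rectangle (area 562.50 mm²); Taking the first minus the rest: starting from the 9.5×7 cube (66.50 mm²), the r=3.5 cylinder at (2, 13.5) misses the remaining region (no effect); the 25×22.5 cube at (16, 7.5) misses the remaining region (no effect) — area = 66.50 mm²; the cylinder at (-1, 2) is absent (z outside [5, 11.5]); Merging all regions: only that combined region is present, so the union is just that shape — area = 66.50 mm². Overall, the cross-section is a single solid region. Net area = 66.50 mm².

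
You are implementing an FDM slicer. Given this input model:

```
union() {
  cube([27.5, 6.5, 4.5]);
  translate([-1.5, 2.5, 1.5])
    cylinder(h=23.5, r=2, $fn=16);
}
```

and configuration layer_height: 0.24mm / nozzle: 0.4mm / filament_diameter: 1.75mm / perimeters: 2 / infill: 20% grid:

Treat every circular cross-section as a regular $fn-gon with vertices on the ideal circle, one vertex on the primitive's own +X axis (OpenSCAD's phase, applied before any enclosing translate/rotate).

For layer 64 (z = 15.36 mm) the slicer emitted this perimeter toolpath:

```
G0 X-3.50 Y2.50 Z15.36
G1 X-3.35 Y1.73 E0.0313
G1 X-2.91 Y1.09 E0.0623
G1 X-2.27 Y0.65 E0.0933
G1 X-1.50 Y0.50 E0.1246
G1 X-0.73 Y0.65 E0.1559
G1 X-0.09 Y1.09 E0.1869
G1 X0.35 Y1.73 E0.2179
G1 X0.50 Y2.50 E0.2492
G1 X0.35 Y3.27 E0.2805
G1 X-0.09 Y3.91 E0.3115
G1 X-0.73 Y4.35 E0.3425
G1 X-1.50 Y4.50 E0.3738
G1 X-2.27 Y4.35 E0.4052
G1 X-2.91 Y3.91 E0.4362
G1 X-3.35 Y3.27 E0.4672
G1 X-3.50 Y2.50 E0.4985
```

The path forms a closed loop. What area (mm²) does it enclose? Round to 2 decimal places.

Apply the shoelace formula to the sequence of (X, Y) vertices; enclosed area = 12.25 mm².

12.25 mm²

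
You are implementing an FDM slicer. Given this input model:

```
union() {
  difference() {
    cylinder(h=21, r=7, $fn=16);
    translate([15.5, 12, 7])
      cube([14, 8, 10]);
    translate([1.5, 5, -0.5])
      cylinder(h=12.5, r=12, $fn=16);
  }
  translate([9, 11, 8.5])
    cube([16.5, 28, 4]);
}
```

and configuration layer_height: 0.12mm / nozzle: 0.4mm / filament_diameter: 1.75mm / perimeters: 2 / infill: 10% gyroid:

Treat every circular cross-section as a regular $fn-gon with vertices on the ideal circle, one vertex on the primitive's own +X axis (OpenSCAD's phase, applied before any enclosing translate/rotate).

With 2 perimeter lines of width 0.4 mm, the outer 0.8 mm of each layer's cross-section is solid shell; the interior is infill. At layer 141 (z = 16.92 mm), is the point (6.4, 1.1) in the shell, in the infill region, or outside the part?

shell

At z = 16.92 mm: the r=7 cylinder gives a regular 16-gon of circumradius 7 (constant along its height); the cube at (15.5, 12) (footprint 14×8) is included at this height; the cylinder at (1.5, 5) is not intersected at this z (z outside [-0.5, 12]); Taking the first minus the rest: starting from the r=7 cylinder, the 14×8 cube at (15.5, 12) misses the remaining region (no effect) — 1 connected region; the cube at (9, 11) is absent (z outside [8.5, 12.5]); Combining (union): only that combined region is present, so the union is just that shape — 1 connected region. Overall, the cross-section is a single solid region. The nearest boundary edge runs (6.47, 2.68)→(7.00, 0.00); distance from the point to it = 0.37 mm. The point is inside the cross-section, 0.37 mm from the nearest boundary — within the 0.8 mm shell band (2 × 0.4).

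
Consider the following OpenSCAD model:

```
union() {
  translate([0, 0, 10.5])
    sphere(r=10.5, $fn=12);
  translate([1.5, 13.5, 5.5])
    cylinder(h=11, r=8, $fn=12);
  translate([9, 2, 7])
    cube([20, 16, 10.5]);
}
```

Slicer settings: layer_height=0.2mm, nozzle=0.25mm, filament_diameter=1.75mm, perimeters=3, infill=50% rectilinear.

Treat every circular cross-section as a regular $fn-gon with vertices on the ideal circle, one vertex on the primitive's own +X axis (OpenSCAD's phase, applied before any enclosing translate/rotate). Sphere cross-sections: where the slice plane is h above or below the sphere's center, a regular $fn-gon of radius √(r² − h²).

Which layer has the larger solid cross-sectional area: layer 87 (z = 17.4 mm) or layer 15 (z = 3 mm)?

layer 87 (z = 17.4 mm)

Layer 87 (z = 17.4): the r=10.5 sphere slices to a regular 12-gon of circumradius 7.915 (√(r²−h²) with h=6.9 from center) (area = (12/2)·7.915²·sin(360°/12) = 187.92 mm²); the cylinder at (1.5, 13.5) is not intersected at this z (z outside [5.5, 16.5]); the cube at (9, 2) (footprint 20×16) is included at this height (area 320.00 mm²); Merging all regions: the 2 present regions are separate (no shared area or edge), so areas and boundary lengths simply add and each stays a separate island — area = 507.92 mm². So its area = 507.92 mm². Layer 15 (z = 3): the r=10.5 sphere contributes a regular 12-gon of circumradius √(10.5²−7.5²) = 7.348 (area = (12/2)·7.348²·sin(360°/12) = 162.00 mm²); the cylinder at (1.5, 13.5) does not reach this height (z outside [5.5, 16.5]); the cube at (9, 2) is absent (z outside [7, 17.5]); Merging all regions: only the r=10.5 sphere is present, so the union is just that shape — area = 162.00 mm². So its area = 162.00 mm². Layer 87 is larger (507.92 vs 162.00 mm²).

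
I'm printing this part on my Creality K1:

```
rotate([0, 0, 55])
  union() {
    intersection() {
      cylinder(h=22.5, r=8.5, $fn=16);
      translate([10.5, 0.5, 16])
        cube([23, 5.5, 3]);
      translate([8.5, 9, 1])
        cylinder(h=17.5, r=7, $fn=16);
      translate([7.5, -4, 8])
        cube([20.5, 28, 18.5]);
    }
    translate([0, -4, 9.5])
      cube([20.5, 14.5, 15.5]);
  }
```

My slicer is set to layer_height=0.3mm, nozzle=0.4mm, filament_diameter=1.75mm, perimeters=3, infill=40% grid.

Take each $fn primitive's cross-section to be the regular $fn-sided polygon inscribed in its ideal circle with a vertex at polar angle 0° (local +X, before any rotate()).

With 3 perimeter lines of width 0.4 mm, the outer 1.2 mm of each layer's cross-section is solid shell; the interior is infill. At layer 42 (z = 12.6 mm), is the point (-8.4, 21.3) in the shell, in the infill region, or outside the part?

At z = 12.6 mm: the r=8.5 cylinder contributes a regular 16-gon of circumradius 8.5; the cube at (10.5, 0.5) does not reach this height (z outside [16, 19]); the r=7 cylinder at (8.5, 9) gives a regular 16-gon of circumradius 7 (constant along its height); the cube at (7.5, -4) is present — its section is the full 20.5×28 rectangle; Keeping only the common overlap: at least one operand is absent at this height, so nothing remains; the 20.5×14.5 cube at (0, -4) contributes its full rectangle; Merging all regions: only the 20.5×14.5 cube at (0, -4) is present, so the union is just that shape — 1 connected region; (whole slice rotated 55° about Z — lengths, areas and connectivity unchanged). Overall, the cross-section is a single solid region. Undo the 55° rotation: the query point maps to (12.630, 19.098) in the un-rotated model frame. The nearest boundary edge runs (20.50, 10.50)→(0.00, 10.50); distance from the point to it = 8.60 mm. The point is not inside any of the regions above, so it lies outside the cross-section (8.60 mm from the nearest boundary).

outside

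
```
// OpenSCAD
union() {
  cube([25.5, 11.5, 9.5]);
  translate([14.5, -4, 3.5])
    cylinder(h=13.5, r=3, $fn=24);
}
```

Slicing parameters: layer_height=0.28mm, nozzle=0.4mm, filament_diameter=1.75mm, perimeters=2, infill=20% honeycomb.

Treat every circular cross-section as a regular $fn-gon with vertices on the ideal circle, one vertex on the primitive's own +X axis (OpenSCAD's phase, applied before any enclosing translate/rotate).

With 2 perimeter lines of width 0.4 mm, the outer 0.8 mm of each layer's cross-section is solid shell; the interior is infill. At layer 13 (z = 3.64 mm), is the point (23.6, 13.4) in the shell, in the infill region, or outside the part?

outside

At z = 3.64 mm: the cube (footprint 25.5×11.5) is included at this height; the r=3 cylinder at (14.5, -4) gives a regular 24-gon of circumradius 3 (constant along its height); Combining (union): the 2 present regions are separate (no shared area or edge), so areas and boundary lengths simply add and each stays a separate island — 2 connected regions. Overall, the cross-section has 2 separate islands. The nearest boundary edge runs (0.00, 11.50)→(25.50, 11.50); distance from the point to it = 1.90 mm. The point is not inside any of the regions above, so it lies outside the cross-section (1.90 mm from the nearest boundary).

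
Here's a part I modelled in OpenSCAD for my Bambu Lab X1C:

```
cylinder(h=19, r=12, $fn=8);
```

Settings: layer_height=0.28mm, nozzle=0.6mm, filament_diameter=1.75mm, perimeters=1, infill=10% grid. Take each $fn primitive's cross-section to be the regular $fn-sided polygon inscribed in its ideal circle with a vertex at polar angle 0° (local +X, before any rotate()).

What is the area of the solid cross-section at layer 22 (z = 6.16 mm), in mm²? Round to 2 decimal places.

At z = 6.16 mm: the r=12 cylinder gives a regular 8-gon of circumradius 12 (constant along its height) (area = (8/2)·12.000²·sin(360°/8) = 407.29 mm²). Overall, the cross-section is a single solid region. Net area = 407.29 mm².

407.29 mm²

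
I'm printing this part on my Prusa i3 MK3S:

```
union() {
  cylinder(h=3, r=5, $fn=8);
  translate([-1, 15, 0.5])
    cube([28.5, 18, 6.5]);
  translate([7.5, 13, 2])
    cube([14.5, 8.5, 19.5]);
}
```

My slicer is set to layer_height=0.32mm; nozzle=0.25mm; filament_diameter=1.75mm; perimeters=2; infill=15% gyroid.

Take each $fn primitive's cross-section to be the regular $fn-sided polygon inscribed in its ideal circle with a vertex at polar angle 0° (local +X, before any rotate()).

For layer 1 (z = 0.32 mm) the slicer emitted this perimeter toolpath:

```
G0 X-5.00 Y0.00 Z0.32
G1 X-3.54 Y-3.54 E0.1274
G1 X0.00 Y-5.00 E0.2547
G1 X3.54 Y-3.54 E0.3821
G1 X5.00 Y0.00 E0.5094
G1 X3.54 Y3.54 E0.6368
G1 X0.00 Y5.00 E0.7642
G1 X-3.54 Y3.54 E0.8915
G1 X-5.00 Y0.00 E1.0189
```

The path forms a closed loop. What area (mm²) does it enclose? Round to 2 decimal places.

70.80 mm²

Apply the shoelace formula to the sequence of (X, Y) vertices; enclosed area = 70.80 mm².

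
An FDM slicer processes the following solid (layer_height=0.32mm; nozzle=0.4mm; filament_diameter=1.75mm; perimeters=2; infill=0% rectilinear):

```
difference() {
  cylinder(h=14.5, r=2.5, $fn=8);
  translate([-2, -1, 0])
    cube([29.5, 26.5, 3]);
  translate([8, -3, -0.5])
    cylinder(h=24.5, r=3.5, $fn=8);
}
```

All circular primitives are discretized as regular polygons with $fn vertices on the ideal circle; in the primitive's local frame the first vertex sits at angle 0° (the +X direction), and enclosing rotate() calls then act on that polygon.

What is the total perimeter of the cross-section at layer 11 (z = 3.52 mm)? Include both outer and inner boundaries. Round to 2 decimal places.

15.31 mm

At z = 3.52 mm: the cylinder: section is a regular 8-gon, circumradius r=2.5 (perimeter = 2·8·2.500·sin(180°/8) = 15.31 mm); the cube at (-2, -1) is absent (z outside [0, 3]); the r=3.5 cylinder at (8, -3) contributes a regular 8-gon of circumradius 3.5 (perimeter = 2·8·3.500·sin(180°/8) = 21.43 mm); After the difference (first − rest): starting from the r=2.5 cylinder, the r=3.5 cylinder at (8, -3) misses the remaining region (no effect) — boundary = 15.31 mm. Overall, the cross-section is a single solid region. Total boundary length (outer) = 15.31 mm.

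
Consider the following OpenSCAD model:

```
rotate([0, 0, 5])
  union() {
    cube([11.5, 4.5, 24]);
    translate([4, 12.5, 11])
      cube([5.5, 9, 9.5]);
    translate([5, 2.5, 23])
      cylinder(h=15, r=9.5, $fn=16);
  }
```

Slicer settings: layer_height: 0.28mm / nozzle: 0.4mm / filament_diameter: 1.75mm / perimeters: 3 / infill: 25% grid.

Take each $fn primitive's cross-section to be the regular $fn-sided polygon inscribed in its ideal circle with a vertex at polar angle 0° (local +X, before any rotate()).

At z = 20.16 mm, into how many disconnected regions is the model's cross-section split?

2

At z = 20.16 mm: the cube is present — its section is the full 11.5×4.5 rectangle; the cube at (4, 12.5) (footprint 5.5×9) is included at this height; the cylinder at (5, 2.5) is absent (z outside [23, 38]); Merging all regions: the 2 present regions are separate (no shared area or edge), so areas and boundary lengths simply add and each stays a separate island — 2 connected regions; (rotated 5° about Z; rotation is an isometry so areas/perimeters/island counts are preserved). The result has 2 disconnected regions.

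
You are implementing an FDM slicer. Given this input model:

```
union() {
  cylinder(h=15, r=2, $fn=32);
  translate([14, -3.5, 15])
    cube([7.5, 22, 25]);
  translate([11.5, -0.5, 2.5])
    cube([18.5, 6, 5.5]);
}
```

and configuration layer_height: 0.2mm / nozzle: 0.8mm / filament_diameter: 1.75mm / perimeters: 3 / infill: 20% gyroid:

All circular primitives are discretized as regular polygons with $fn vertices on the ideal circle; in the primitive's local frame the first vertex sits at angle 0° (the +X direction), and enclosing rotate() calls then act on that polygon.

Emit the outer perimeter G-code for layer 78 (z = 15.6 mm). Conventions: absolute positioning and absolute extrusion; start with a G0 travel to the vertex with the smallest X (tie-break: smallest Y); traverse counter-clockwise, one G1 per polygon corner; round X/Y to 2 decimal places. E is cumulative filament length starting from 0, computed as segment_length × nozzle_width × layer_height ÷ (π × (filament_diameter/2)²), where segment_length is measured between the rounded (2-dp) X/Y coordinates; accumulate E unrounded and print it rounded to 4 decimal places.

At z = 15.6 mm: the cylinder is not intersected at this z (z outside [0, 15]); the cube at (14, -3.5) is present — its section is the full 7.5×22 rectangle; the cube at (11.5, -0.5) is absent (z outside [2.5, 8]); Combining (union): only the 7.5×22 cube at (14, -3.5) is present, so the union is just that shape — 1 connected region. The outline is a single polygon with 4 vertices. Extrusion per mm of travel: 0.8 × 0.2 / (π × 0.875²) = 0.066520. Accumulating E over each segment gives final E = 3.9247.

G0 X14.00 Y-3.50 Z15.60
G1 X21.50 Y-3.50 E0.4989
G1 X21.50 Y18.50 E1.9623
G1 X14.00 Y18.50 E2.4612
G1 X14.00 Y-3.50 E3.9247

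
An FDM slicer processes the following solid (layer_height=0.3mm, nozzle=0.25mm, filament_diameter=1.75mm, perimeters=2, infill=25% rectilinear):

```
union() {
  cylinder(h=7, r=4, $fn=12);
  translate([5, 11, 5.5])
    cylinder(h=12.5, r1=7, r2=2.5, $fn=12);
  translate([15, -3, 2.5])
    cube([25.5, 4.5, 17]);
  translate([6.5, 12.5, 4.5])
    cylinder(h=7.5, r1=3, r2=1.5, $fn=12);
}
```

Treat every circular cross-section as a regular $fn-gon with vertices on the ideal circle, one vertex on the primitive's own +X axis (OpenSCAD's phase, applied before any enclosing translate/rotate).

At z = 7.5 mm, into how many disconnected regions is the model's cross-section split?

2

At z = 7.5 mm: the cylinder is not intersected at this z (z outside [0, 7]); the cone at (5, 11): at t=0.160 of its height the radius interpolates to r₁+(r₂−r₁)t = 6.280, giving a regular 12-gon of that circumradius; the cube at (15, -3) (footprint 25.5×4.5) is included at this height; the cone at (6.5, 12.5): at t=0.400 of its height the radius interpolates to r₁+(r₂−r₁)t = 2.400, giving a regular 12-gon of that circumradius; Taking the union: the regions partially overlap (shared area 17.28 mm²), so overlapping operands fuse into one piece — 2 connected regions. The result has 2 disconnected regions.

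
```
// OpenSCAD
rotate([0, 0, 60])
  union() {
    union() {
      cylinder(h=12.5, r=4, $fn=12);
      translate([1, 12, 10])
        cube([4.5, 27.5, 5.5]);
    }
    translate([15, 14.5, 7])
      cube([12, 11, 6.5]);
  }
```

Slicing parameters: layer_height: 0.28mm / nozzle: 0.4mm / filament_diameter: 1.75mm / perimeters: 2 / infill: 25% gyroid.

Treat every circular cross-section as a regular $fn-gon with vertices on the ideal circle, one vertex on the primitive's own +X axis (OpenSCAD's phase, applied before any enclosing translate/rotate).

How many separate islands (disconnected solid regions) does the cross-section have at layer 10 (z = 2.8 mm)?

At z = 2.8 mm: the r=4 cylinder gives a regular 12-gon of circumradius 4 (constant along its height); the cube at (1, 12) is not intersected at this z (z outside [10, 15.5]); Combining (union): only the r=4 cylinder is present, so the union is just that shape — 1 connected region; the cube at (15, 14.5) is absent (z outside [7, 13.5]); Combining (union): only that combined region is present, so the union is just that shape — 1 connected region; (rotated 60° about Z; rotation is an isometry so areas/perimeters/island counts are preserved). Overall, the cross-section is a single solid region. Island count = 1.

1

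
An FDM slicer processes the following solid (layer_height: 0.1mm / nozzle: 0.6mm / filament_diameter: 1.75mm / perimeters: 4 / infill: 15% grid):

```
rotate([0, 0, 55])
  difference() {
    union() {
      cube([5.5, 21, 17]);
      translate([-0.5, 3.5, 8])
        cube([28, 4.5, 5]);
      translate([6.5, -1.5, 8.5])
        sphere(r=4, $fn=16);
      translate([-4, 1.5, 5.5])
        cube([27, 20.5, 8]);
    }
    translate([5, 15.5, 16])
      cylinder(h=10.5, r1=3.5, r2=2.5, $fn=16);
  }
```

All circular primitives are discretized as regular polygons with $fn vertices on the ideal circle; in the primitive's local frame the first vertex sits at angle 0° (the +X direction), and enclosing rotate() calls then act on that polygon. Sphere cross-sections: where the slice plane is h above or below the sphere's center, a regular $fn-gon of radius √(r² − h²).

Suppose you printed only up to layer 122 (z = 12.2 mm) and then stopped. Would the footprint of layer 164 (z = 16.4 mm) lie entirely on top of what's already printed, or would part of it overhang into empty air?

Compare the two slices. At z = 12.2: the 5.5×21 cube contributes its full rectangle (area 115.50 mm²); the cube at (-0.5, 3.5) is present — its section is the full 28×4.5 rectangle (area 126.00 mm²); the sphere at (6.5, -1.5): section is a regular 16-gon, circumradius = √(r²−h²) = √(4²−3.7²) = 1.520 (area = (16/2)·1.520²·sin(360°/16) = 7.07 mm²); the cube at (-4, 1.5) (footprint 27×20.5) is included at this height (area 553.50 mm²); Taking the union: the regions partially overlap — summed areas 802.07 mm² minus the doubly-counted overlap 213.00 mm² gives 589.07 mm² — area = 589.07 mm²; the cone at (5, 15.5) is not intersected at this z (z outside [16, 26.5]); Subtracting the remaining from the first: none of the subtracted shapes is present at this height, so that combined region is unchanged — area = 589.07 mm²; (whole slice rotated 55° about Z — lengths, areas and connectivity unchanged). At z = 16.4: the cube (footprint 5.5×21) is included at this height (area 115.50 mm²); the cube at (-0.5, 3.5) is not intersected at this z (z outside [8, 13]); the sphere at (6.5, -1.5) does not reach this height (|z−center|=7.900 > r=4); the cube at (-4, 1.5) does not reach this height (z outside [5.5, 13.5]); Taking the union: only the 5.5×21 cube is present, so the union is just that shape — area = 115.50 mm²; the cone at (5, 15.5): at t=0.038 of its height the radius interpolates to r₁+(r₂−r₁)t = 3.462, giving a regular 16-gon of that circumradius (area = (16/2)·3.462²·sin(360°/16) = 36.69 mm²); Taking the first minus the rest: starting from the result so far (115.50 mm²), the cone at (5, 15.5) partially overlaps it — only the 21.76 mm² overlap (of its 36.69 mm²) is removed, clipping the outline — area = 93.74 mm²; (whole slice rotated 55° about Z — lengths, areas and connectivity unchanged). Checking containment: the cross-section at z = 16.4 is a subset of the cross-section at z = 12.2.

entirely on top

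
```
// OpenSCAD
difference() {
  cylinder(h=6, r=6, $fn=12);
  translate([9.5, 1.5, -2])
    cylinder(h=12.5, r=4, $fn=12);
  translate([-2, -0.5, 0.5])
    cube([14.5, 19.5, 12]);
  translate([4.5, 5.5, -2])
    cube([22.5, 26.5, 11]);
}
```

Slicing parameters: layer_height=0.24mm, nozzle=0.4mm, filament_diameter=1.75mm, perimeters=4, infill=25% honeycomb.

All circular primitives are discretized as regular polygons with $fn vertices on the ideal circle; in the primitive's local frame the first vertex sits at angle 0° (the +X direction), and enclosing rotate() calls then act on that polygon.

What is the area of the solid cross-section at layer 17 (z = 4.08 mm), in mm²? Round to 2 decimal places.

65.57 mm²

At z = 4.08 mm: the r=6 cylinder gives a regular 12-gon of circumradius 6 (constant along its height) (area = (12/2)·6.000²·sin(360°/12) = 108.00 mm²); the cylinder at (9.5, 1.5): section is a regular 12-gon, circumradius r=4 (area = (12/2)·4.000²·sin(360°/12) = 48.00 mm²); the cube at (-2, -0.5) (footprint 14.5×19.5) is included at this height (area 282.75 mm²); the cube at (4.5, 5.5) is present — its section is the full 22.5×26.5 rectangle (area 596.25 mm²); Subtracting the remaining from the first: starting from the r=6 cylinder (108.00 mm²), the r=4 cylinder at (9.5, 1.5) partially overlaps it — only the 0.17 mm² overlap (of its 48.00 mm²) is removed, clipping the outline; the 14.5×19.5 cube at (-2, -0.5) partially overlaps it — only the 42.27 mm² overlap (of its 282.75 mm²) is removed, clipping the outline; the 22.5×26.5 cube at (4.5, 5.5) misses the remaining region (no effect) — area = 65.57 mm². Overall, the cross-section is a single solid region. Net area = 65.57 mm².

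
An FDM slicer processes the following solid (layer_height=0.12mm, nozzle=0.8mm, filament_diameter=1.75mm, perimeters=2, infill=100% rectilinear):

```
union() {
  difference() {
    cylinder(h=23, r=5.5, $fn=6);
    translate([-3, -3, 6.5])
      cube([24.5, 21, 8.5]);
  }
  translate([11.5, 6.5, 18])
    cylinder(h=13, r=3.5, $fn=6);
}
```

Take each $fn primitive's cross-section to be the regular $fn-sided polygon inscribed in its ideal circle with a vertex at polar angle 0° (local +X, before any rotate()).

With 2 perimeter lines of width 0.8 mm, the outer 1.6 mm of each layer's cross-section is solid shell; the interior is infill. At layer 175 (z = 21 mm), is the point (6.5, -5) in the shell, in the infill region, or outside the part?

outside

At z = 21 mm: the r=5.5 cylinder gives a regular 6-gon of circumradius 5.5 (constant along its height); the cube at (-3, -3) does not reach this height (z outside [6.5, 15]); Taking the first minus the rest: none of the subtracted shapes is present at this height, so the r=5.5 cylinder is unchanged — 1 connected region; the cylinder at (11.5, 6.5): section is a regular 6-gon, circumradius r=3.5; Merging all regions: the 2 present regions are separate (no shared area or edge), so areas and boundary lengths simply add and each stays a separate island — 2 connected regions. Overall, the cross-section has 2 separate islands. The nearest boundary edge runs (5.50, 0.00)→(2.75, -4.76); distance from the point to it = 3.37 mm. The point is not inside any of the regions above, so it lies outside the cross-section (3.37 mm from the nearest boundary).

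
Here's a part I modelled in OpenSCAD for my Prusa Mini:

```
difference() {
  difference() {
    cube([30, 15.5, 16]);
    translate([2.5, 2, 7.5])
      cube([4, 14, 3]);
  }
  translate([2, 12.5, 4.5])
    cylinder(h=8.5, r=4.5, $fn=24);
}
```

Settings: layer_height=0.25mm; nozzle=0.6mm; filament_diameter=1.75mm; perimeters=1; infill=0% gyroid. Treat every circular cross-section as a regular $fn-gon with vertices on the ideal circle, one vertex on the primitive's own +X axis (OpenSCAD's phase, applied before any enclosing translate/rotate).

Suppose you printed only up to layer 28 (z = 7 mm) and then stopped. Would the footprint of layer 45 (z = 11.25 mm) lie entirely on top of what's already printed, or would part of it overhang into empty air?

Compare the two slices. At z = 7: the 30×15.5 cube contributes its full rectangle (area 465.00 mm²); the cube at (2.5, 2) is absent (z outside [7.5, 10.5]); Subtracting the remaining from the first: none of the subtracted shapes is present at this height, so the 30×15.5 cube is unchanged — area = 465.00 mm²; the r=4.5 cylinder at (2, 12.5) gives a regular 24-gon of circumradius 4.5 (constant along its height) (area = (24/2)·4.500²·sin(360°/24) = 62.89 mm²); Subtracting the remaining from the first: starting from the result so far (465.00 mm²), the r=4.5 cylinder at (2, 12.5) partially overlaps it — only the 42.69 mm² overlap (of its 62.89 mm²) is removed, clipping the outline — area = 422.31 mm². At z = 11.25: the cube (footprint 30×15.5) is included at this height (area 465.00 mm²); the cube at (2.5, 2) is not intersected at this z (z outside [7.5, 10.5]); After the difference (first − rest): none of the subtracted shapes is present at this height, so the 30×15.5 cube is unchanged — area = 465.00 mm²; the r=4.5 cylinder at (2, 12.5) gives a regular 24-gon of circumradius 4.5 (constant along its height) (area = (24/2)·4.500²·sin(360°/24) = 62.89 mm²); Taking the first minus the rest: starting from the result so far (465.00 mm²), the r=4.5 cylinder at (2, 12.5) partially overlaps it — only the 42.69 mm² overlap (of its 62.89 mm²) is removed, clipping the outline — area = 422.31 mm². Checking containment: the cross-section at z = 11.25 is a subset of the cross-section at z = 7.

entirely on top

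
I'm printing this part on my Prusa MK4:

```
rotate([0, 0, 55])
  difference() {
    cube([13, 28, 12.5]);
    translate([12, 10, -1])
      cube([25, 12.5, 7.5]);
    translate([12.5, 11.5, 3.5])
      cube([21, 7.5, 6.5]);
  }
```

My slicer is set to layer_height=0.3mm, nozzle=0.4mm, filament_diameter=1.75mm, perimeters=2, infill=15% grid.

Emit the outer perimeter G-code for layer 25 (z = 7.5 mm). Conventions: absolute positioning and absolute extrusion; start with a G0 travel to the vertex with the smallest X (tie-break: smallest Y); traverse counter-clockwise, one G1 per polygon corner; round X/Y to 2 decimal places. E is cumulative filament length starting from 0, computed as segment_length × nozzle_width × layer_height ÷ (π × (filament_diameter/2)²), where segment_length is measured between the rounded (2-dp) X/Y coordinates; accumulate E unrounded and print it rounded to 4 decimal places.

G0 X-22.94 Y16.06 Z7.50
G1 X0.00 Y0.00 E1.3971
G1 X7.46 Y10.65 E2.0458
G1 X-1.96 Y17.25 E2.6196
G1 X-2.25 Y16.84 E2.6447
G1 X-8.39 Y21.14 E3.0187
G1 X-8.11 Y21.55 E3.0434
G1 X-15.48 Y26.71 E3.4923
G1 X-22.94 Y16.06 E4.1410

At z = 7.5 mm: the 13×28 cube contributes its full rectangle; the cube at (12, 10) is not intersected at this z (z outside [-1, 6.5]); the cube at (12.5, 11.5) (footprint 21×7.5) is included at this height; Subtracting the remaining from the first: starting from the 13×28 cube, the 21×7.5 cube at (12.5, 11.5) partially overlaps it — only the 3.75 mm² overlap (of its 157.50 mm²) is removed, clipping the outline — 1 connected region; (rotated 55° about Z; rotation is an isometry so areas/perimeters/island counts are preserved). The outline is a single polygon with 8 vertices. Extrusion per mm of travel: 0.4 × 0.3 / (π × 0.875²) = 0.049890. Accumulating E over each segment gives final E = 4.1410.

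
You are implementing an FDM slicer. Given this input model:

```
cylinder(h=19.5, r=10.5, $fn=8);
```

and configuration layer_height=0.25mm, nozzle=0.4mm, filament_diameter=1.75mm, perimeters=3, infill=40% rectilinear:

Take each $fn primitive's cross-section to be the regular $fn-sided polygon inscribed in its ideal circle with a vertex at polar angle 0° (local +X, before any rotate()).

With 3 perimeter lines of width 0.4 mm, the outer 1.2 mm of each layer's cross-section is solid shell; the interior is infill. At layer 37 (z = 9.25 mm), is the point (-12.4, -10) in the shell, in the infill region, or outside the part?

outside

At z = 9.25 mm: the cylinder: section is a regular 8-gon, circumradius r=10.5. Overall, the cross-section is a single solid region. The nearest boundary edge runs (-10.50, 0.00)→(-7.42, -7.42); distance from the point to it = 5.60 mm. The point is not inside any of the regions above, so it lies outside the cross-section (5.60 mm from the nearest boundary).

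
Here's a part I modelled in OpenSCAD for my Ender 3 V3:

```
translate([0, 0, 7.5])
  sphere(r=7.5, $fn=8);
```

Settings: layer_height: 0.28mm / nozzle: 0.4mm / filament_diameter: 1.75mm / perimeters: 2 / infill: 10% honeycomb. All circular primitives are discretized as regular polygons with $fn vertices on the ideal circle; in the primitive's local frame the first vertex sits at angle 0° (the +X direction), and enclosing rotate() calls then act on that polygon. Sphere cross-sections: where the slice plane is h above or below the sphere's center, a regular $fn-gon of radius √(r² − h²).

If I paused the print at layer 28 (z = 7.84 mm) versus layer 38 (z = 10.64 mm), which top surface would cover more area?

Layer 28 (z = 7.84): the r=7.5 sphere slices to a regular 8-gon of circumradius 7.492 (√(r²−h²) with h=0.34 from center) (area = (8/2)·7.492²·sin(360°/8) = 158.77 mm²). So its area = 158.77 mm². Layer 38 (z = 10.64): the r=7.5 sphere contributes a regular 8-gon of circumradius √(7.5²−3.14²) = 6.811 (area = (8/2)·6.811²·sin(360°/8) = 131.21 mm²). So its area = 131.21 mm². Layer 28 is larger (158.77 vs 131.21 mm²).

layer 28 (z = 7.84 mm)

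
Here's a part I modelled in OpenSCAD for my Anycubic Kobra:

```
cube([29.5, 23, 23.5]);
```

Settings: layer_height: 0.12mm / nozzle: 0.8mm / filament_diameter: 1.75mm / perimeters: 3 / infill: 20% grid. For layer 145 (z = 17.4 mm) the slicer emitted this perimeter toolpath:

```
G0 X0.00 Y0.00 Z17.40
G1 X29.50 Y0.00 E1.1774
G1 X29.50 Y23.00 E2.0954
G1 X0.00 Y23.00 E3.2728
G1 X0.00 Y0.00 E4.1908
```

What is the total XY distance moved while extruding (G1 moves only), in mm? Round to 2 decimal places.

105.00 mm

Sum the Euclidean lengths of each G1 segment: total = 105.00 mm.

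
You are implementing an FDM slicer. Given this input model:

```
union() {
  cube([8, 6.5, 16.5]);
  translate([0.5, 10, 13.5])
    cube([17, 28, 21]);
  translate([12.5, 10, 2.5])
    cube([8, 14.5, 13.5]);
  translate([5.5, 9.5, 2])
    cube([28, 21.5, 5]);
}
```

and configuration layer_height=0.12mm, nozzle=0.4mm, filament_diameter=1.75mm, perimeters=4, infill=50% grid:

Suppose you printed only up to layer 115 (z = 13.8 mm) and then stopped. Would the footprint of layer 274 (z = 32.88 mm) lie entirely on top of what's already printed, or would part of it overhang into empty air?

Compare the two slices. At z = 13.8: the cube (footprint 8×6.5) is included at this height (area 52.00 mm²); the cube at (0.5, 10) is present — its section is the full 17×28 rectangle (area 476.00 mm²); the cube at (12.5, 10) is present — its section is the full 8×14.5 rectangle (area 116.00 mm²); the cube at (5.5, 9.5) does not reach this height (z outside [2, 7]); Merging all regions: the regions partially overlap — summed areas 644.00 mm² minus the doubly-counted overlap 72.50 mm² gives 571.50 mm² — area = 571.50 mm². At z = 32.88: the cube does not reach this height (z outside [0, 16.5]); the 17×28 cube at (0.5, 10) contributes its full rectangle (area 476.00 mm²); the cube at (12.5, 10) does not reach this height (z outside [2.5, 16]); the cube at (5.5, 9.5) is not intersected at this z (z outside [2, 7]); Merging all regions: only the 17×28 cube at (0.5, 10) is present, so the union is just that shape — area = 476.00 mm². Checking containment: the cross-section at z = 32.88 is a subset of the cross-section at z = 13.8.

entirely on top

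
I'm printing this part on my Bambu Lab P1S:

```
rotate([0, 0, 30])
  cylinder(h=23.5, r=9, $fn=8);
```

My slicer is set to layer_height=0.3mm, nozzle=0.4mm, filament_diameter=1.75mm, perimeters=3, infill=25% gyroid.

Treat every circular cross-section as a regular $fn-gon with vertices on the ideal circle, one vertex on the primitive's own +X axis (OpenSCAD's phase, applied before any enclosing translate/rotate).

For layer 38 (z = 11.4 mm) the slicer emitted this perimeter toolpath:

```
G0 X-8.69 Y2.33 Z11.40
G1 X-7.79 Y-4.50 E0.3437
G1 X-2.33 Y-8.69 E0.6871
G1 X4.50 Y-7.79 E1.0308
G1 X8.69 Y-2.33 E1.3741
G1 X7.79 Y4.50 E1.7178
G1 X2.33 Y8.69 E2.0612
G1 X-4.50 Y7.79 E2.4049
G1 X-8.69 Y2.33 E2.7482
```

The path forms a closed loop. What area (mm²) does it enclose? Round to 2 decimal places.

228.93 mm²

Apply the shoelace formula to the sequence of (X, Y) vertices; enclosed area = 228.93 mm².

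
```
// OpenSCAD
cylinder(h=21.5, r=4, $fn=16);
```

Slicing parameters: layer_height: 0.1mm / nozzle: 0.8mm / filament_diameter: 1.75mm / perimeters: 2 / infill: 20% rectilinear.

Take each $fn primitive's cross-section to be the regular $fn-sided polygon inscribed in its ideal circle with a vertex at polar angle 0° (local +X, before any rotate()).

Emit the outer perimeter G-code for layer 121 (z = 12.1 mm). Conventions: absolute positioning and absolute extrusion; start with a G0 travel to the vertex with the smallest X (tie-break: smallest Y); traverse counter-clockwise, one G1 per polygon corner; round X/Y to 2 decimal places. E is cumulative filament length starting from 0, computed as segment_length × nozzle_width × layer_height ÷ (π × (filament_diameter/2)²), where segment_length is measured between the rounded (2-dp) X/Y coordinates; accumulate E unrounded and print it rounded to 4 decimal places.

G0 X-4.00 Y0.00 Z12.10
G1 X-3.70 Y-1.53 E0.0519
G1 X-2.83 Y-2.83 E0.1039
G1 X-1.53 Y-3.70 E0.1559
G1 X0.00 Y-4.00 E0.2078
G1 X1.53 Y-3.70 E0.2596
G1 X2.83 Y-2.83 E0.3117
G1 X3.70 Y-1.53 E0.3637
G1 X4.00 Y0.00 E0.4155
G1 X3.70 Y1.53 E0.4674
G1 X2.83 Y2.83 E0.5194
G1 X1.53 Y3.70 E0.5714
G1 X0.00 Y4.00 E0.6233
G1 X-1.53 Y3.70 E0.6752
G1 X-2.83 Y2.83 E0.7272
G1 X-3.70 Y1.53 E0.7792
G1 X-4.00 Y0.00 E0.8311

At z = 12.1 mm: the cylinder: section is a regular 16-gon, circumradius r=4. The outline is a single polygon with 16 vertices. Extrusion per mm of travel: 0.8 × 0.1 / (π × 0.875²) = 0.033260. Accumulating E over each segment gives final E = 0.8311.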